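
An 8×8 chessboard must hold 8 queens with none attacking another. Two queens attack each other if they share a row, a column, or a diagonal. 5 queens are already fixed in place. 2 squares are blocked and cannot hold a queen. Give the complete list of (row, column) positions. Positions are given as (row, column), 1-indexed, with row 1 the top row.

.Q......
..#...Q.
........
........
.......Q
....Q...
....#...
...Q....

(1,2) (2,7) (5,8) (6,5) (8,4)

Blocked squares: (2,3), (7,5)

(1,2) (2,7) (3,3) (4,6) (5,8) (6,5) (7,1) (8,4)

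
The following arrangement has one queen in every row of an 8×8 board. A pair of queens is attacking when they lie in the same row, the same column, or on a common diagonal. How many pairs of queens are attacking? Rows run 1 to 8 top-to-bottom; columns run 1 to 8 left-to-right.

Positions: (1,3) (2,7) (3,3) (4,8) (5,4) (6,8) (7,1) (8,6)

5

Same column: (1,3)–(3,3) (column 3); (4,8)–(6,8) (column 8).
Same diagonal: (1,3)–(6,8) (|1−6| = |3−8| = 5); (2,7)–(5,4) (|2−5| = |7−4| = 3); (6,8)–(8,6) (|6−8| = |8−6| = 2).
Total attacking pairs: 5.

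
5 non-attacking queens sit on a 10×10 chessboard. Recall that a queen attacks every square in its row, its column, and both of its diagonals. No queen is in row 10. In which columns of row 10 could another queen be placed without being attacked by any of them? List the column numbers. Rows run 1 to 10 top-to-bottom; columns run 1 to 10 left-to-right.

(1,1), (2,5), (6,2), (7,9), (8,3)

columns 4, 7, 8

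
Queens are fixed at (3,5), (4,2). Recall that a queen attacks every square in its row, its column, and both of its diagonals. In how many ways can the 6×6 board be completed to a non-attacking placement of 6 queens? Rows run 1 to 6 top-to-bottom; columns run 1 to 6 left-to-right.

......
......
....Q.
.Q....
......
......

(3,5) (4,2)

Branch on row 1: col 1 → 0; col 4 → 1; col 6 → 0.
Sum: 0 + 1 + 0 = 1.

1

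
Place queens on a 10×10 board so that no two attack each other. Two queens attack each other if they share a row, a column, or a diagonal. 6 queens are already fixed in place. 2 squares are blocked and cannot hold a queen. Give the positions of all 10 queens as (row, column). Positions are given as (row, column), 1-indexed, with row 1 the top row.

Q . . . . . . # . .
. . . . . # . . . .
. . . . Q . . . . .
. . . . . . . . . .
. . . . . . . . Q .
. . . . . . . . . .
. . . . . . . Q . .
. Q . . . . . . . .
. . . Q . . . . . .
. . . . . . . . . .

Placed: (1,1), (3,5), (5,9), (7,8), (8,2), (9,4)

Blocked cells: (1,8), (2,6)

(1,1) (2,10) (3,5) (4,7) (5,9) (6,3) (7,8) (8,2) (9,4) (10,6)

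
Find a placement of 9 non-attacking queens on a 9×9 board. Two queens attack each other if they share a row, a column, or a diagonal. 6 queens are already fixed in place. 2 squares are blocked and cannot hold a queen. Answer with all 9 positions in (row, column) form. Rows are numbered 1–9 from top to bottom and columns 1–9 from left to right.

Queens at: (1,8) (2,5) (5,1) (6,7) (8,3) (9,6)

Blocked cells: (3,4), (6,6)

(1,8) (2,5) (3,2) (4,4) (5,1) (6,7) (7,9) (8,3) (9,6)

Row 3: attacked by (1,8)→{6,8}; (2,5)→{4,5,6}; (5,1)→{1,3}; (6,7)→{4,7}; (8,3)→{3,8}; (9,6)→{6}. Blocked: 4. Safe: 2, 9. Place at column 2.
Row 4: attacked by (1,8)→{5,8}; (2,5)→{3,5,7}; (3,2)→{1,2,3}; (5,1)→{1,2}; (6,7)→{5,7,9}; (8,3)→{3,7}; (9,6)→{1,6}. Safe: 4. Place at column 4.
Row 7: attacked by (1,8)→{2,8}; (2,5)→{5}; (3,2)→{2,6}; (4,4)→{1,4,7}; (5,1)→{1,3}; (6,7)→{6,7,8}; (8,3)→{2,3,4}; (9,6)→{4,6,8}. Safe: 9. Place at column 9.
Columns [8, 5, 2, 4, 1, 7, 9, 3, 6], r−c [-7, -3, 1, 0, 4, -1, -2, 5, 3], r+c [9, 7, 5, 8, 6, 13, 16, 11, 15] are all distinct, so no two queens attack.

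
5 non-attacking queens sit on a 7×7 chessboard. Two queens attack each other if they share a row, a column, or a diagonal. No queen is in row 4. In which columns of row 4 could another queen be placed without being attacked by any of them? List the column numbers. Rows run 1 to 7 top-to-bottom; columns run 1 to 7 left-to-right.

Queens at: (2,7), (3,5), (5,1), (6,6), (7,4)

columns 3

(2,7) attacks row 4 at column 7 and diagonals 5.
(3,5) attacks row 4 at column 5 and diagonals 4, 6.
(5,1) attacks row 4 at column 1 and diagonals 2.
(6,6) attacks row 4 at column 6 and diagonals 4.
(7,4) attacks row 4 at column 4 and diagonals 1, 7.
Attacked columns: {1, 2, 4, 5, 6, 7}. Safe: {3}.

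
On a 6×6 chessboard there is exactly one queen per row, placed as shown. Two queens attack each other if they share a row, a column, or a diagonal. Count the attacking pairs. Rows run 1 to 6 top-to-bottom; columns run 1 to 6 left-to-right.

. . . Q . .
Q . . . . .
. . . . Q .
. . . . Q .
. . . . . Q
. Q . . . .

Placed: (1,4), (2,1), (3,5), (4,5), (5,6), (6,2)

Same column: (3,5)–(4,5) (column 5).
Same diagonal: (3,5)–(6,2) (|3−6| = |5−2| = 3); (4,5)–(5,6) (|4−5| = |5−6| = 1).
Total attacking pairs: 3.

3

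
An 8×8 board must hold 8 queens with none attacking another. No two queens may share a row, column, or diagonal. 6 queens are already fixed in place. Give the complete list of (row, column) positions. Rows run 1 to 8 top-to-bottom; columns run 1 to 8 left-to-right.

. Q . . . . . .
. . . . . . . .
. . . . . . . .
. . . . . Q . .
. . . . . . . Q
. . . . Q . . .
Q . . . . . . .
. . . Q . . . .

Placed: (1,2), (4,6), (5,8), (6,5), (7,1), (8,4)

Row 2: attacked by (1,2)→{1,2,3}; (4,6)→{4,6,8}; (5,8)→{5,8}; (6,5)→{1,5}; (7,1)→{1,6}; (8,4)→{4}. Safe: 7. Place at column 7.
Row 3: attacked by (1,2)→{2,4}; (2,7)→{6,7,8}; (4,6)→{5,6,7}; (5,8)→{6,8}; (6,5)→{2,5,8}; (7,1)→{1,5}; (8,4)→{4}. Safe: 3. Place at column 3.
Columns [2, 7, 3, 6, 8, 5, 1, 4], r−c [-1, -5, 0, -2, -3, 1, 6, 4], r+c [3, 9, 6, 10, 13, 11, 8, 12] are all distinct, so no two queens attack.

(1,2) (2,7) (3,3) (4,6) (5,8) (6,5) (7,1) (8,4)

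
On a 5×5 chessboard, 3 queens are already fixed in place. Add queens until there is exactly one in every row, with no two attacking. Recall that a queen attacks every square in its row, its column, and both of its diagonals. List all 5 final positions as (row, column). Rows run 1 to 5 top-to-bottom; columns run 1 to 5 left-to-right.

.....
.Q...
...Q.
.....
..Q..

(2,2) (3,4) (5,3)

Row 1: attacked by (2,2)→{1,2,3}; (3,4)→{2,4}; (5,3)→{3}. Safe: 5. Place at column 5.
Row 4: attacked by (1,5)→{2,5}; (2,2)→{2,4}; (3,4)→{3,4,5}; (5,3)→{2,3,4}. Safe: 1. Place at column 1.
Columns [5, 2, 4, 1, 3], r−c [-4, 0, -1, 3, 2], r+c [6, 4, 7, 5, 8] are all distinct, so no two queens attack.

(1,5) (2,2) (3,4) (4,1) (5,3)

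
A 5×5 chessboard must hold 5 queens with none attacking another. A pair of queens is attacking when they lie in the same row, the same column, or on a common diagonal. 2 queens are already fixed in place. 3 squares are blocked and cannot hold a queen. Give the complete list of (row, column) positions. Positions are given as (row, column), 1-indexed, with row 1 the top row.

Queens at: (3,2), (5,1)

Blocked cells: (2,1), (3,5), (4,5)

(1,3) (2,5) (3,2) (4,4) (5,1)

Row 1: attacked by (3,2)→{2,4}; (5,1)→{1,5}. Safe: 3. Place at column 3.
Row 2: attacked by (1,3)→{2,3,4}; (3,2)→{1,2,3}; (5,1)→{1,4}. Blocked: 1. Safe: 5. Place at column 5.
Row 4: attacked by (1,3)→{3}; (2,5)→{3,5}; (3,2)→{1,2,3}; (5,1)→{1,2}. Blocked: 5. Safe: 4. Place at column 4.
Columns [3, 5, 2, 4, 1], r−c [-2, -3, 1, 0, 4], r+c [4, 7, 5, 8, 6] are all distinct, so no two queens attack.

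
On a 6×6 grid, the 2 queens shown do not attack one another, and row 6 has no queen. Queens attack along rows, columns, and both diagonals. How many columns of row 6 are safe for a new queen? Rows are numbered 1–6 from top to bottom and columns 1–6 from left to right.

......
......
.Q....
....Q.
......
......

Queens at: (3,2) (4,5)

(3,2) attacks row 6 at column 2 and diagonals 5.
(4,5) attacks row 6 at column 5 and diagonals 3.
Attacked columns: {2, 3, 5}. Safe: {1, 4, 6}.

3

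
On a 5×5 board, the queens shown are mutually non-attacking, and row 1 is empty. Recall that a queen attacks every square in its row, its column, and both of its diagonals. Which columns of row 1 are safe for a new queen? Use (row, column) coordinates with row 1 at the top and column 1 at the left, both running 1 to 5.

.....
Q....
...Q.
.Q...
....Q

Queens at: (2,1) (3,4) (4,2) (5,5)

(2,1) attacks row 1 at column 1 and diagonals 2.
(3,4) attacks row 1 at column 4 and diagonals 2.
(4,2) attacks row 1 at column 2 and diagonals 5.
(5,5) attacks row 1 at column 5 and diagonals 1.
Attacked columns: {1, 2, 4, 5}. Safe: {3}.

columns 3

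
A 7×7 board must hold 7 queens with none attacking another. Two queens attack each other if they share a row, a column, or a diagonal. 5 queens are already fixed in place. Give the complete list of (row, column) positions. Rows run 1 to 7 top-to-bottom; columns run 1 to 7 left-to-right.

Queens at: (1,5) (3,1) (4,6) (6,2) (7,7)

Row 2: attacked by (1,5)→{4,5,6}; (3,1)→{1,2}; (4,6)→{4,6}; (6,2)→{2,6}; (7,7)→{2,7}. Safe: 3. Place at column 3.
Row 5: attacked by (1,5)→{1,5}; (2,3)→{3,6}; (3,1)→{1,3}; (4,6)→{5,6,7}; (6,2)→{1,2,3}; (7,7)→{5,7}. Safe: 4. Place at column 4.
Columns [5, 3, 1, 6, 4, 2, 7], r−c [-4, -1, 2, -2, 1, 4, 0], r+c [6, 5, 4, 10, 9, 8, 14] are all distinct, so no two queens attack.

(1,5) (2,3) (3,1) (4,6) (5,4) (6,2) (7,7)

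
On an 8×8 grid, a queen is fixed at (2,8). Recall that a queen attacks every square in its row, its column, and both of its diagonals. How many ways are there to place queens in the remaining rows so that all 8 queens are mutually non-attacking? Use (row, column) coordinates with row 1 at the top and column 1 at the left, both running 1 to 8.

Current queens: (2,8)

Branch on row 1: col 1 → 0; col 2 → 1; col 3 → 1; col 4 → 3; col 5 → 2; col 6 → 1.
Sum: 0 + 1 + 1 + 3 + 2 + 1 = 8.

8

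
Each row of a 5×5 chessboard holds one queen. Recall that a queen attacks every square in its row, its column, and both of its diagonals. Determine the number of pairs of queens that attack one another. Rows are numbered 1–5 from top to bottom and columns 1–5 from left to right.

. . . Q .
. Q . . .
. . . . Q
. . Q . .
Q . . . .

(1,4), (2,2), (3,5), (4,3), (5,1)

0

All columns are distinct and no two queens satisfy |Δrow| = |Δcol|, so no pair attacks.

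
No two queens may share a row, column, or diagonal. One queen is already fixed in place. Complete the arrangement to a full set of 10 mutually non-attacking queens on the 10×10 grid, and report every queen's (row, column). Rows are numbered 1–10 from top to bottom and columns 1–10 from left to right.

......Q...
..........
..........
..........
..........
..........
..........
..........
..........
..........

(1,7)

Row 2: attacked by (1,7)→{6,7,8}. Safe: 1, 2, 3, 4, 5, 9, 10. Place at column 4.
Row 3: attacked by (1,7)→{5,7,9}; (2,4)→{3,4,5}. Safe: 1, 2, 6, 8, 10. Place at column 1.
Row 4: attacked by (1,7)→{4,7,10}; (2,4)→{2,4,6}; (3,1)→{1,2}. Safe: 3, 5, 8, 9. Place at column 8.
Row 5: attacked by (1,7)→{3,7}; (2,4)→{1,4,7}; (3,1)→{1,3}; (4,8)→{7,8,9}. Safe: 2, 5, 6, 10. Place at column 6.
Row 6: attacked by (1,7)→{2,7}; (2,4)→{4,8}; (3,1)→{1,4}; (4,8)→{6,8,10}; (5,6)→{5,6,7}. Safe: 3, 9. Place at column 3.
Row 7: attacked by (1,7)→{1,7}; (2,4)→{4,9}; (3,1)→{1,5}; (4,8)→{5,8}; (5,6)→{4,6,8}; (6,3)→{2,3,4}. Safe: 10. Place at column 10.
Row 8: attacked by (1,7)→{7}; (2,4)→{4,10}; (3,1)→{1,6}; (4,8)→{4,8}; (5,6)→{3,6,9}; (6,3)→{1,3,5}; (7,10)→{9,10}. Safe: 2. Place at column 2.
Row 9: attacked by (1,7)→{7}; (2,4)→{4}; (3,1)→{1,7}; (4,8)→{3,8}; (5,6)→{2,6,10}; (6,3)→{3,6}; (7,10)→{8,10}; (8,2)→{1,2,3}. Safe: 5, 9. Place at column 5.
Row 10: attacked by (1,7)→{7}; (2,4)→{4}; (3,1)→{1,8}; (4,8)→{2,8}; (5,6)→{1,6}; (6,3)→{3,7}; (7,10)→{7,10}; (8,2)→{2,4}; (9,5)→{4,5,6}. Safe: 9. Place at column 9.
Columns [7, 4, 1, 8, 6, 3, 10, 2, 5, 9], r−c [-6, -2, 2, -4, -1, 3, -3, 6, 4, 1], r+c [8, 6, 4, 12, 11, 9, 17, 10, 14, 19] are all distinct, so no two queens attack.

(1,7) (2,4) (3,1) (4,8) (5,6) (6,3) (7,10) (8,2) (9,5) (10,9)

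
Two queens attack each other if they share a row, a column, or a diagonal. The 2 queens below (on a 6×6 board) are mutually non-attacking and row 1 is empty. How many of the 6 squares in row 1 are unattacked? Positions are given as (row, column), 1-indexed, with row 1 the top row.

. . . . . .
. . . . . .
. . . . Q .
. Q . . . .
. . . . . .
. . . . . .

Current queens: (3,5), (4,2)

(3,5) attacks row 1 at column 5 and diagonals 3.
(4,2) attacks row 1 at column 2 and diagonals 5.
Attacked columns: {2, 3, 5}. Safe: {1, 4, 6}.

3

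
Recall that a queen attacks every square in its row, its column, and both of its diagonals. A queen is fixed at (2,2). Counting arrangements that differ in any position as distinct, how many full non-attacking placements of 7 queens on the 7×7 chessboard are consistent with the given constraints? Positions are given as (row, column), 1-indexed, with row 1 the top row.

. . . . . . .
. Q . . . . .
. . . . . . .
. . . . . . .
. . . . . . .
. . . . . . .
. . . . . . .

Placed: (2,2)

4

Branch on row 1: col 4 → 1; col 5 → 1; col 6 → 1; col 7 → 1.
Sum: 1 + 1 + 1 + 1 = 4.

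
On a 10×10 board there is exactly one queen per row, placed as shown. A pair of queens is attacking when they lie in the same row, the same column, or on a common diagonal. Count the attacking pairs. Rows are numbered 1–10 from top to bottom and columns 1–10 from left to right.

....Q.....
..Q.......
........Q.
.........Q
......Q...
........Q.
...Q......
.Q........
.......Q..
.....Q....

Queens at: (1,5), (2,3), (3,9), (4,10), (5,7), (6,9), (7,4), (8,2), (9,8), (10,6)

Same column: (3,9)–(6,9) (column 9).
Same diagonal: (3,9)–(4,10) (|3−4| = |9−10| = 1); (3,9)–(5,7) (|3−5| = |9−7| = 2).
Total attacking pairs: 3.

3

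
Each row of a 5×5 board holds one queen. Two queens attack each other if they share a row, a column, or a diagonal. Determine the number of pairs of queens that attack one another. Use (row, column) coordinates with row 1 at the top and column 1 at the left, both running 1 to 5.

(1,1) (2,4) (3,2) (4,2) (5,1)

5

Same column: (1,1)–(5,1) (column 1); (3,2)–(4,2) (column 2).
Same diagonal: (2,4)–(4,2) (|2−4| = |4−2| = 2); (2,4)–(5,1) (|2−5| = |4−1| = 3); (4,2)–(5,1) (|4−5| = |2−1| = 1).
Total attacking pairs: 5.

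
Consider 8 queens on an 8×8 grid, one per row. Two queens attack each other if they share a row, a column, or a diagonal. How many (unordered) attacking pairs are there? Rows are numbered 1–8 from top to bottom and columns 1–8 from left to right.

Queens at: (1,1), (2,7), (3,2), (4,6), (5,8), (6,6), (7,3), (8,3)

4

Same column: (4,6)–(6,6) (column 6); (7,3)–(8,3) (column 3).
Same diagonal: (1,1)–(6,6) (|1−6| = |1−6| = 5); (4,6)–(7,3) (|4−7| = |6−3| = 3).
Total attacking pairs: 4.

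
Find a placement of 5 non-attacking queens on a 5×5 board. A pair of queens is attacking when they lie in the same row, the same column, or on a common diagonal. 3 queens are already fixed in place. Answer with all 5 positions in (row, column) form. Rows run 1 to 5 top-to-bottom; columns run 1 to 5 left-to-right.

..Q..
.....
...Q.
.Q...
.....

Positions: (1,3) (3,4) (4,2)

Row 2: attacked by (1,3)→{2,3,4}; (3,4)→{3,4,5}; (4,2)→{2,4}. Safe: 1. Place at column 1.
Row 5: attacked by (1,3)→{3}; (2,1)→{1,4}; (3,4)→{2,4}; (4,2)→{1,2,3}. Safe: 5. Place at column 5.
Columns [3, 1, 4, 2, 5], r−c [-2, 1, -1, 2, 0], r+c [4, 3, 7, 6, 10] are all distinct, so no two queens attack.

(1,3) (2,1) (3,4) (4,2) (5,5)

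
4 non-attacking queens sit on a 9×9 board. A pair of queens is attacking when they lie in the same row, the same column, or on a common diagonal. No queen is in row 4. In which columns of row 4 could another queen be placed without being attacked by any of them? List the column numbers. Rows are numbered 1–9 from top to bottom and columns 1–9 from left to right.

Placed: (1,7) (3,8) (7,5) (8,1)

columns 3, 6

(1,7) attacks row 4 at column 7 and diagonals 4.
(3,8) attacks row 4 at column 8 and diagonals 7, 9.
(7,5) attacks row 4 at column 5 and diagonals 2, 8.
(8,1) attacks row 4 at column 1 and diagonals 5.
Attacked columns: {1, 2, 4, 5, 7, 8, 9}. Safe: {3, 6}.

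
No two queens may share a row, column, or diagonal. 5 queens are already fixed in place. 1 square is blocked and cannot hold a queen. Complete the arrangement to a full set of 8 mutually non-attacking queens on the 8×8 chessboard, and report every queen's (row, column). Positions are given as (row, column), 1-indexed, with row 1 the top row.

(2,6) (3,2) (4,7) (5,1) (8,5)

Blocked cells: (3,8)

(1,3) (2,6) (3,2) (4,7) (5,1) (6,4) (7,8) (8,5)

Row 1: attacked by (2,6)→{5,6,7}; (3,2)→{2,4}; (4,7)→{4,7}; (5,1)→{1,5}; (8,5)→{5}. Safe: 3, 8. Place at column 3.
Row 6: attacked by (1,3)→{3,8}; (2,6)→{2,6}; (3,2)→{2,5}; (4,7)→{5,7}; (5,1)→{1,2}; (8,5)→{3,5,7}. Safe: 4. Place at column 4.
Row 7: attacked by (1,3)→{3}; (2,6)→{1,6}; (3,2)→{2,6}; (4,7)→{4,7}; (5,1)→{1,3}; (6,4)→{3,4,5}; (8,5)→{4,5,6}. Safe: 8. Place at column 8.
Columns [3, 6, 2, 7, 1, 4, 8, 5], r−c [-2, -4, 1, -3, 4, 2, -1, 3], r+c [4, 8, 5, 11, 6, 10, 15, 13] are all distinct, so no two queens attack.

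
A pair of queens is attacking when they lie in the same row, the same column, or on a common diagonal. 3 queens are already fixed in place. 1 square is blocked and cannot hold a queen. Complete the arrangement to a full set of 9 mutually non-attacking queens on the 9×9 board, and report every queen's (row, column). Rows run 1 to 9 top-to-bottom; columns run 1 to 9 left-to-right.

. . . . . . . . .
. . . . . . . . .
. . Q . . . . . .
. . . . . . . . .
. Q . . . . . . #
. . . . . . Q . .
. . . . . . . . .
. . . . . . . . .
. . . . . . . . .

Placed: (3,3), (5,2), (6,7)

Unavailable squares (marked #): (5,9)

(1,4) (2,9) (3,3) (4,6) (5,2) (6,7) (7,5) (8,1) (9,8)

Row 1: attacked by (3,3)→{1,3,5}; (5,2)→{2,6}; (6,7)→{2,7}. Safe: 4, 8, 9. Place at column 4.
Row 2: attacked by (1,4)→{3,4,5}; (3,3)→{2,3,4}; (5,2)→{2,5}; (6,7)→{3,7}. Safe: 1, 6, 8, 9. Place at column 9.
Row 4: attacked by (1,4)→{1,4,7}; (2,9)→{7,9}; (3,3)→{2,3,4}; (5,2)→{1,2,3}; (6,7)→{5,7,9}. Safe: 6, 8. Place at column 6.
Row 7: attacked by (1,4)→{4}; (2,9)→{4,9}; (3,3)→{3,7}; (4,6)→{3,6,9}; (5,2)→{2,4}; (6,7)→{6,7,8}. Safe: 1, 5. Place at column 5.
Row 8: attacked by (1,4)→{4}; (2,9)→{3,9}; (3,3)→{3,8}; (4,6)→{2,6}; (5,2)→{2,5}; (6,7)→{5,7,9}; (7,5)→{4,5,6}. Safe: 1. Place at column 1.
Row 9: attacked by (1,4)→{4}; (2,9)→{2,9}; (3,3)→{3,9}; (4,6)→{1,6}; (5,2)→{2,6}; (6,7)→{4,7}; (7,5)→{3,5,7}; (8,1)→{1,2}. Safe: 8. Place at column 8.
Columns [4, 9, 3, 6, 2, 7, 5, 1, 8], r−c [-3, -7, 0, -2, 3, -1, 2, 7, 1], r+c [5, 11, 6, 10, 7, 13, 12, 9, 17] are all distinct, so no two queens attack.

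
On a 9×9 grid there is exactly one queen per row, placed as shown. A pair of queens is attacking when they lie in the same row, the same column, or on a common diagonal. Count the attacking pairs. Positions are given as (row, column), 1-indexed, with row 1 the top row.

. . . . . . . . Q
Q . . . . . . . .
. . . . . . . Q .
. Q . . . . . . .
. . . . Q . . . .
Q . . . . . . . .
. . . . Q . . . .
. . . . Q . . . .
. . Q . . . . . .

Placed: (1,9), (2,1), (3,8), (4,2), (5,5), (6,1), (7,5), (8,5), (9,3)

7

Same column: (2,1)–(6,1) (column 1); (5,5)–(7,5) (column 5); (5,5)–(8,5) (column 5); (7,5)–(8,5) (column 5).
Same diagonal: (1,9)–(5,5) (|1−5| = |9−5| = 4); (4,2)–(7,5) (|4−7| = |2−5| = 3); (7,5)–(9,3) (|7−9| = |5−3| = 2).
Total attacking pairs: 7.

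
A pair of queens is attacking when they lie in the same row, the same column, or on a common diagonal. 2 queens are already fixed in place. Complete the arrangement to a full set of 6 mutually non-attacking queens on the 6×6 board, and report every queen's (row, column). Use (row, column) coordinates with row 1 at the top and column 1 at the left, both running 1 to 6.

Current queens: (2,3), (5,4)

Row 1: attacked by (2,3)→{2,3,4}; (5,4)→{4}. Safe: 1, 5, 6. Place at column 5.
Row 3: attacked by (1,5)→{3,5}; (2,3)→{2,3,4}; (5,4)→{2,4,6}. Safe: 1. Place at column 1.
Row 4: attacked by (1,5)→{2,5}; (2,3)→{1,3,5}; (3,1)→{1,2}; (5,4)→{3,4,5}. Safe: 6. Place at column 6.
Row 6: attacked by (1,5)→{5}; (2,3)→{3}; (3,1)→{1,4}; (4,6)→{4,6}; (5,4)→{3,4,5}. Safe: 2. Place at column 2.
Columns [5, 3, 1, 6, 4, 2], r−c [-4, -1, 2, -2, 1, 4], r+c [6, 5, 4, 10, 9, 8] are all distinct, so no two queens attack.

(1,5) (2,3) (3,1) (4,6) (5,4) (6,2)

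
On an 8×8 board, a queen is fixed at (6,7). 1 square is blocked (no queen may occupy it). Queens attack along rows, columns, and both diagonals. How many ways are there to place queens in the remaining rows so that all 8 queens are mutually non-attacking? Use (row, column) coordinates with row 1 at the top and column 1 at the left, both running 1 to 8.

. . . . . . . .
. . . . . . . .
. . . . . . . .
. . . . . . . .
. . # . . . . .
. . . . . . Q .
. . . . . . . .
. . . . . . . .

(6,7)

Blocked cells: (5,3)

12

Branch on row 1: col 1 → 0; col 3 → 4; col 4 → 3; col 5 → 2; col 6 → 2; col 8 → 1.
Sum: 0 + 4 + 3 + 2 + 2 + 1 = 12.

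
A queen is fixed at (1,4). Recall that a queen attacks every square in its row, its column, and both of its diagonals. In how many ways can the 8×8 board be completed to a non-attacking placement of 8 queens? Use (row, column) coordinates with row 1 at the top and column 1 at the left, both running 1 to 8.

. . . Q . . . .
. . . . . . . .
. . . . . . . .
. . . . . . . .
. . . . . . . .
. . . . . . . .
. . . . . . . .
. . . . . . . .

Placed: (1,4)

Branch on row 2: col 1 → 2; col 2 → 6; col 6 → 3; col 7 → 4; col 8 → 3.
Sum: 2 + 6 + 3 + 4 + 3 = 18.

18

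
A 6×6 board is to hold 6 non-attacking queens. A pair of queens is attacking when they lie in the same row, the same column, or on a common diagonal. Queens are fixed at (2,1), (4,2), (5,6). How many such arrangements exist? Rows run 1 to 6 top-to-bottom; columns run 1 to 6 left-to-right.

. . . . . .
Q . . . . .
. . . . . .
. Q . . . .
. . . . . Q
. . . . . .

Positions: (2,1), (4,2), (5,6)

Branch on row 1: col 3 → 0; col 4 → 1.
Sum: 0 + 1 = 1.

1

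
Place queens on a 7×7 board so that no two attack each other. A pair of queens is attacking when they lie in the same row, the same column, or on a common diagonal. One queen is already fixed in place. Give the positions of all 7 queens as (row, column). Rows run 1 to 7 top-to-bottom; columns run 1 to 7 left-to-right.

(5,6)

(1,7) (2,5) (3,3) (4,1) (5,6) (6,4) (7,2)

Row 1: attacked by (5,6)→{2,6}. Safe: 1, 3, 4, 5, 7. Place at column 7.
Row 2: attacked by (1,7)→{6,7}; (5,6)→{3,6}. Safe: 1, 2, 4, 5. Place at column 5.
Row 3: attacked by (1,7)→{5,7}; (2,5)→{4,5,6}; (5,6)→{4,6}. Safe: 1, 2, 3. Place at column 3.
Row 4: attacked by (1,7)→{4,7}; (2,5)→{3,5,7}; (3,3)→{2,3,4}; (5,6)→{5,6,7}. Safe: 1. Place at column 1.
Row 6: attacked by (1,7)→{2,7}; (2,5)→{1,5}; (3,3)→{3,6}; (4,1)→{1,3}; (5,6)→{5,6,7}. Safe: 4. Place at column 4.
Row 7: attacked by (1,7)→{1,7}; (2,5)→{5}; (3,3)→{3,7}; (4,1)→{1,4}; (5,6)→{4,6}; (6,4)→{3,4,5}. Safe: 2. Place at column 2.
Columns [7, 5, 3, 1, 6, 4, 2], r−c [-6, -3, 0, 3, -1, 2, 5], r+c [8, 7, 6, 5, 11, 10, 9] are all distinct, so no two queens attack.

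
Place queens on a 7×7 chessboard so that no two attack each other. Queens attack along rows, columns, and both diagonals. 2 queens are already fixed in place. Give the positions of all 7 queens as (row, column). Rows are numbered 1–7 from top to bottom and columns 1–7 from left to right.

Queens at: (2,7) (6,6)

(1,2) (2,7) (3,5) (4,3) (5,1) (6,6) (7,4)

Row 1: attacked by (2,7)→{6,7}; (6,6)→{1,6}. Safe: 2, 3, 4, 5. Place at column 2.
Row 3: attacked by (1,2)→{2,4}; (2,7)→{6,7}; (6,6)→{3,6}. Safe: 1, 5. Place at column 5.
Row 4: attacked by (1,2)→{2,5}; (2,7)→{5,7}; (3,5)→{4,5,6}; (6,6)→{4,6}. Safe: 1, 3. Place at column 3.
Row 5: attacked by (1,2)→{2,6}; (2,7)→{4,7}; (3,5)→{3,5,7}; (4,3)→{2,3,4}; (6,6)→{5,6,7}. Safe: 1. Place at column 1.
Row 7: attacked by (1,2)→{2}; (2,7)→{2,7}; (3,5)→{1,5}; (4,3)→{3,6}; (5,1)→{1,3}; (6,6)→{5,6,7}. Safe: 4. Place at column 4.
Columns [2, 7, 5, 3, 1, 6, 4], r−c [-1, -5, -2, 1, 4, 0, 3], r+c [3, 9, 8, 7, 6, 12, 11] are all distinct, so no two queens attack.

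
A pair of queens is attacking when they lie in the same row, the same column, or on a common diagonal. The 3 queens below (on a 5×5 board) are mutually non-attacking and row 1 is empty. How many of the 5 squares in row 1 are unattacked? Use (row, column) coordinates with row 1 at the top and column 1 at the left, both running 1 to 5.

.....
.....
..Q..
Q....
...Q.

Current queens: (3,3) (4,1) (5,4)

(3,3) attacks row 1 at column 3 and diagonals 1, 5.
(4,1) attacks row 1 at column 1 and diagonals 4.
(5,4) attacks row 1 at column 4.
Attacked columns: {1, 3, 4, 5}. Safe: {2}.

1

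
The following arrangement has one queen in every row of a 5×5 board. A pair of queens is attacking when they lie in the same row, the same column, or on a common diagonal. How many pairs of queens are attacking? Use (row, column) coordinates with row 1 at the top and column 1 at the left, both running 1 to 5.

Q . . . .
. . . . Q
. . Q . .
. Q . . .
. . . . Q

Same column: (2,5)–(5,5) (column 5).
Same diagonal: (1,1)–(3,3) (|1−3| = |1−3| = 2); (1,1)–(5,5) (|1−5| = |1−5| = 4); (3,3)–(4,2) (|3−4| = |3−2| = 1); (3,3)–(5,5) (|3−5| = |3−5| = 2).
Total attacking pairs: 5.

5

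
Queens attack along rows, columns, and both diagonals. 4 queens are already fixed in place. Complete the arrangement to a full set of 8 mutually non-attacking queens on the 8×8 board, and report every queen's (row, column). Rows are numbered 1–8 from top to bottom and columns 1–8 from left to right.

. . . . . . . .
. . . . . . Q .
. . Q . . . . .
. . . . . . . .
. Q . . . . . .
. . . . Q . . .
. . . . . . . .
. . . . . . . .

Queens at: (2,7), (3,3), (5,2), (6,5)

(1,4) (2,7) (3,3) (4,8) (5,2) (6,5) (7,1) (8,6)

Row 1: attacked by (2,7)→{6,7,8}; (3,3)→{1,3,5}; (5,2)→{2,6}; (6,5)→{5}. Safe: 4. Place at column 4.
Row 4: attacked by (1,4)→{1,4,7}; (2,7)→{5,7}; (3,3)→{2,3,4}; (5,2)→{1,2,3}; (6,5)→{3,5,7}. Safe: 6, 8. Place at column 8.
Row 7: attacked by (1,4)→{4}; (2,7)→{2,7}; (3,3)→{3,7}; (4,8)→{5,8}; (5,2)→{2,4}; (6,5)→{4,5,6}. Safe: 1. Place at column 1.
Row 8: attacked by (1,4)→{4}; (2,7)→{1,7}; (3,3)→{3,8}; (4,8)→{4,8}; (5,2)→{2,5}; (6,5)→{3,5,7}; (7,1)→{1,2}. Safe: 6. Place at column 6.
Columns [4, 7, 3, 8, 2, 5, 1, 6], r−c [-3, -5, 0, -4, 3, 1, 6, 2], r+c [5, 9, 6, 12, 7, 11, 8, 14] are all distinct, so no two queens attack.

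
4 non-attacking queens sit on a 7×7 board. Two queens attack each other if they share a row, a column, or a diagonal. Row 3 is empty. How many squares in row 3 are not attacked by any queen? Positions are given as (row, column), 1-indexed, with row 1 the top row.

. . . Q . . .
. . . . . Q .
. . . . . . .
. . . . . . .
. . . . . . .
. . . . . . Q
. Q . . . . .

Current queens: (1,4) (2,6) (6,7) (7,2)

2

(1,4) attacks row 3 at column 4 and diagonals 2, 6.
(2,6) attacks row 3 at column 6 and diagonals 5, 7.
(6,7) attacks row 3 at column 7 and diagonals 4.
(7,2) attacks row 3 at column 2 and diagonals 6.
Attacked columns: {2, 4, 5, 6, 7}. Safe: {1, 3}.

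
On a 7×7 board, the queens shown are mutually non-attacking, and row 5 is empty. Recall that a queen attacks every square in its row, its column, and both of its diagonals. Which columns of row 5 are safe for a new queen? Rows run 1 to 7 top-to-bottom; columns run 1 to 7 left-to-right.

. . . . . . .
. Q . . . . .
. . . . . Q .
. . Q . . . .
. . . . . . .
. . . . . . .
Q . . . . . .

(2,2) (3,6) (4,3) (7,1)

(2,2) attacks row 5 at column 2 and diagonals 5.
(3,6) attacks row 5 at column 6 and diagonals 4.
(4,3) attacks row 5 at column 3 and diagonals 2, 4.
(7,1) attacks row 5 at column 1 and diagonals 3.
Attacked columns: {1, 2, 3, 4, 5, 6}. Safe: {7}.

columns 7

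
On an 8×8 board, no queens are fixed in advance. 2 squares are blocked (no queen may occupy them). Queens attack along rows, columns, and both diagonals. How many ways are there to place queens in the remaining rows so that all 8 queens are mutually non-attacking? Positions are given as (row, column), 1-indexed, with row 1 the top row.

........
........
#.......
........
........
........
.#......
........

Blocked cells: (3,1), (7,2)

62

Branch on row 1: col 1 → 2; col 2 → 7; col 3 → 13; col 4 → 13; col 5 → 12; col 6 → 8; col 7 → 5; col 8 → 2.
Sum: 2 + 7 + 13 + 13 + 12 + 8 + 5 + 2 = 62.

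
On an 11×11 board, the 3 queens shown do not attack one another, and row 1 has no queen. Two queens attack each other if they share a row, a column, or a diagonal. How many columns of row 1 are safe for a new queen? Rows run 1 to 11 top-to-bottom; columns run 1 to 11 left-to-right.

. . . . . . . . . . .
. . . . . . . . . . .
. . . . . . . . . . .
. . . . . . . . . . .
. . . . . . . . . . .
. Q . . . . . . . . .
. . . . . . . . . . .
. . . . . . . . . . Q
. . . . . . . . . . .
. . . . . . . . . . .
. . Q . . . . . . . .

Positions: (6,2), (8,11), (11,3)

(6,2) attacks row 1 at column 2 and diagonals 7.
(8,11) attacks row 1 at column 11 and diagonals 4.
(11,3) attacks row 1 at column 3.
Attacked columns: {2, 3, 4, 7, 11}. Safe: {1, 5, 6, 8, 9, 10}.

6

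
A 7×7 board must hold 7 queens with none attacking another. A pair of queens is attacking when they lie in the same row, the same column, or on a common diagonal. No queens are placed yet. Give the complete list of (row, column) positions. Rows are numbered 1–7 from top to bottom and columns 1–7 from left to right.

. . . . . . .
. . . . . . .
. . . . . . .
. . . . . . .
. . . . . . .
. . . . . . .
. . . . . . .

Row 1: Safe: 1, 2, 3, 4, 5, 6, 7. Place at column 6.
Row 2: attacked by (1,6)→{5,6,7}. Safe: 1, 2, 3, 4. Place at column 4.
Row 3: attacked by (1,6)→{4,6}; (2,4)→{3,4,5}. Safe: 1, 2, 7. Place at column 2.
Row 4: attacked by (1,6)→{3,6}; (2,4)→{2,4,6}; (3,2)→{1,2,3}. Safe: 5, 7. Place at column 7.
Row 5: attacked by (1,6)→{2,6}; (2,4)→{1,4,7}; (3,2)→{2,4}; (4,7)→{6,7}. Safe: 3, 5. Place at column 5.
Row 6: attacked by (1,6)→{1,6}; (2,4)→{4}; (3,2)→{2,5}; (4,7)→{5,7}; (5,5)→{4,5,6}. Safe: 3. Place at column 3.
Row 7: attacked by (1,6)→{6}; (2,4)→{4}; (3,2)→{2,6}; (4,7)→{4,7}; (5,5)→{3,5,7}; (6,3)→{2,3,4}. Safe: 1. Place at column 1.
Columns [6, 4, 2, 7, 5, 3, 1], r−c [-5, -2, 1, -3, 0, 3, 6], r+c [7, 6, 5, 11, 10, 9, 8] are all distinct, so no two queens attack.

(1,6) (2,4) (3,2) (4,7) (5,5) (6,3) (7,1)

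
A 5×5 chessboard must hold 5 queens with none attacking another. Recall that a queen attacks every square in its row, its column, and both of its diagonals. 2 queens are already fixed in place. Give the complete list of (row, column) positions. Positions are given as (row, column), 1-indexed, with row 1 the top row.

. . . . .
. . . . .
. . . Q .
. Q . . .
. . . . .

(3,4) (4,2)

Row 1: attacked by (3,4)→{2,4}; (4,2)→{2,5}. Safe: 1, 3. Place at column 3.
Row 2: attacked by (1,3)→{2,3,4}; (3,4)→{3,4,5}; (4,2)→{2,4}. Safe: 1. Place at column 1.
Row 5: attacked by (1,3)→{3}; (2,1)→{1,4}; (3,4)→{2,4}; (4,2)→{1,2,3}. Safe: 5. Place at column 5.
Columns [3, 1, 4, 2, 5], r−c [-2, 1, -1, 2, 0], r+c [4, 3, 7, 6, 10] are all distinct, so no two queens attack.

(1,3) (2,1) (3,4) (4,2) (5,5)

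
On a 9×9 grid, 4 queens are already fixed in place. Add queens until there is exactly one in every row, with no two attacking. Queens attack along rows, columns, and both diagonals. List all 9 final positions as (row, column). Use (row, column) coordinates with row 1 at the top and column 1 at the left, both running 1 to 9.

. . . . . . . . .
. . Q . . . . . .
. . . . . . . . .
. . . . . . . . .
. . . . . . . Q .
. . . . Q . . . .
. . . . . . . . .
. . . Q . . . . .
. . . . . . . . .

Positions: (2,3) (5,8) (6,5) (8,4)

Row 1: attacked by (2,3)→{2,3,4}; (5,8)→{4,8}; (6,5)→{5}; (8,4)→{4}. Safe: 1, 6, 7, 9. Place at column 7.
Row 3: attacked by (1,7)→{5,7,9}; (2,3)→{2,3,4}; (5,8)→{6,8}; (6,5)→{2,5,8}; (8,4)→{4,9}. Safe: 1. Place at column 1.
Row 4: attacked by (1,7)→{4,7}; (2,3)→{1,3,5}; (3,1)→{1,2}; (5,8)→{7,8,9}; (6,5)→{3,5,7}; (8,4)→{4,8}. Safe: 6. Place at column 6.
Row 7: attacked by (1,7)→{1,7}; (2,3)→{3,8}; (3,1)→{1,5}; (4,6)→{3,6,9}; (5,8)→{6,8}; (6,5)→{4,5,6}; (8,4)→{3,4,5}. Safe: 2. Place at column 2.
Row 9: attacked by (1,7)→{7}; (2,3)→{3}; (3,1)→{1,7}; (4,6)→{1,6}; (5,8)→{4,8}; (6,5)→{2,5,8}; (7,2)→{2,4}; (8,4)→{3,4,5}. Safe: 9. Place at column 9.
Columns [7, 3, 1, 6, 8, 5, 2, 4, 9], r−c [-6, -1, 2, -2, -3, 1, 5, 4, 0], r+c [8, 5, 4, 10, 13, 11, 9, 12, 18] are all distinct, so no two queens attack.

(1,7) (2,3) (3,1) (4,6) (5,8) (6,5) (7,2) (8,4) (9,9)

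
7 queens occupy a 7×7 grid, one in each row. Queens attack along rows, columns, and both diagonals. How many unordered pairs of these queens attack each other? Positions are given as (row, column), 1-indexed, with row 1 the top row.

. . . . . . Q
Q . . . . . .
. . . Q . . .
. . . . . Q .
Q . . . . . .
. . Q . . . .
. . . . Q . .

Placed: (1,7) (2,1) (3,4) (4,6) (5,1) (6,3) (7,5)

Same column: (2,1)–(5,1) (column 1).
Total attacking pairs: 1.

1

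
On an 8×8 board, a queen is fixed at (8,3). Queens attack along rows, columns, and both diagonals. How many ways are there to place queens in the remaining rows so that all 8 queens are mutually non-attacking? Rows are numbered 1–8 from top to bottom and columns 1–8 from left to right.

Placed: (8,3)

Branch on row 1: col 1 → 2; col 2 → 2; col 4 → 3; col 5 → 4; col 6 → 5; col 7 → 0; col 8 → 0.
Sum: 2 + 2 + 3 + 4 + 5 + 0 + 0 = 16.

16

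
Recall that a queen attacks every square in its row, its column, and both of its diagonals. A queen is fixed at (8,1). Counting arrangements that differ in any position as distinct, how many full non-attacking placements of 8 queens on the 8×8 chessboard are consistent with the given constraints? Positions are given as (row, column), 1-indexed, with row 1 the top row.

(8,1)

Branch on row 1: col 2 → 0; col 3 → 2; col 4 → 1; col 5 → 1; col 6 → 0; col 7 → 0.
Sum: 0 + 2 + 1 + 1 + 0 + 0 = 4.

4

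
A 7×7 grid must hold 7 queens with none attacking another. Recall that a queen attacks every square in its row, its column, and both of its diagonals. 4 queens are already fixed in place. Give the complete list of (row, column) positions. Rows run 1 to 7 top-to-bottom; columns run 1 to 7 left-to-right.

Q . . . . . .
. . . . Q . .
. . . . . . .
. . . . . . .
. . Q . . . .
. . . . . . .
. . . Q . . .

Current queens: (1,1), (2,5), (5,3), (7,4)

(1,1) (2,5) (3,2) (4,6) (5,3) (6,7) (7,4)

Row 3: attacked by (1,1)→{1,3}; (2,5)→{4,5,6}; (5,3)→{1,3,5}; (7,4)→{4}. Safe: 2, 7. Place at column 2.
Row 4: attacked by (1,1)→{1,4}; (2,5)→{3,5,7}; (3,2)→{1,2,3}; (5,3)→{2,3,4}; (7,4)→{1,4,7}. Safe: 6. Place at column 6.
Row 6: attacked by (1,1)→{1,6}; (2,5)→{1,5}; (3,2)→{2,5}; (4,6)→{4,6}; (5,3)→{2,3,4}; (7,4)→{3,4,5}. Safe: 7. Place at column 7.
Columns [1, 5, 2, 6, 3, 7, 4], r−c [0, -3, 1, -2, 2, -1, 3], r+c [2, 7, 5, 10, 8, 13, 11] are all distinct, so no two queens attack.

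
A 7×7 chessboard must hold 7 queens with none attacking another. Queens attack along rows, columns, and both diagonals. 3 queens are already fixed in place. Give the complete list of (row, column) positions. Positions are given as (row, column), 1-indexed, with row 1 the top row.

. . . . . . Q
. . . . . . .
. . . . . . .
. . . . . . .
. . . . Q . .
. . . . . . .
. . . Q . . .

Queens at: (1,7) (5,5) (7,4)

(1,7) (2,3) (3,6) (4,2) (5,5) (6,1) (7,4)

Row 2: attacked by (1,7)→{6,7}; (5,5)→{2,5}; (7,4)→{4}. Safe: 1, 3. Place at column 3.
Row 3: attacked by (1,7)→{5,7}; (2,3)→{2,3,4}; (5,5)→{3,5,7}; (7,4)→{4}. Safe: 1, 6. Place at column 6.
Row 4: attacked by (1,7)→{4,7}; (2,3)→{1,3,5}; (3,6)→{5,6,7}; (5,5)→{4,5,6}; (7,4)→{1,4,7}. Safe: 2. Place at column 2.
Row 6: attacked by (1,7)→{2,7}; (2,3)→{3,7}; (3,6)→{3,6}; (4,2)→{2,4}; (5,5)→{4,5,6}; (7,4)→{3,4,5}. Safe: 1. Place at column 1.
Columns [7, 3, 6, 2, 5, 1, 4], r−c [-6, -1, -3, 2, 0, 5, 3], r+c [8, 5, 9, 6, 10, 7, 11] are all distinct, so no two queens attack.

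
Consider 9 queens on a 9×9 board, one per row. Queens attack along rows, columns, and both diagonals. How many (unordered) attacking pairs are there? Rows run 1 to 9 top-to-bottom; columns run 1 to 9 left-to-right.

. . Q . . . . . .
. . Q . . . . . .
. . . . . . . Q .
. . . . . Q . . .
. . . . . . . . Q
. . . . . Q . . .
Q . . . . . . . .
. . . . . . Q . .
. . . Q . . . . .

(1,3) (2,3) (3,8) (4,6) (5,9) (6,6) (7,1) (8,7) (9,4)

3

Same column: (1,3)–(2,3) (column 3); (4,6)–(6,6) (column 6).
Same diagonal: (1,3)–(4,6) (|1−4| = |3−6| = 3).
Total attacking pairs: 3.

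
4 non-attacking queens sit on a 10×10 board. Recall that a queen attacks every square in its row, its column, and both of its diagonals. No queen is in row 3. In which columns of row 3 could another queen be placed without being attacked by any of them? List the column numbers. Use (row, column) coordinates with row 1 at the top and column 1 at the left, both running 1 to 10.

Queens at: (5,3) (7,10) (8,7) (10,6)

columns 4, 8, 9

(5,3) attacks row 3 at column 3 and diagonals 1, 5.
(7,10) attacks row 3 at column 10 and diagonals 6.
(8,7) attacks row 3 at column 7 and diagonals 2.
(10,6) attacks row 3 at column 6.
Attacked columns: {1, 2, 3, 5, 6, 7, 10}. Safe: {4, 8, 9}.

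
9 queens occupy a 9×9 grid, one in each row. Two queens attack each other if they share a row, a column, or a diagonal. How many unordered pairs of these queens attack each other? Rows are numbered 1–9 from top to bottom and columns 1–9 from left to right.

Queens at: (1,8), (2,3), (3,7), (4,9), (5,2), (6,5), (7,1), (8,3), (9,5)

Same column: (2,3)–(8,3) (column 3); (6,5)–(9,5) (column 5).
Same diagonal: (6,5)–(8,3) (|6−8| = |5−3| = 2).
Total attacking pairs: 3.

3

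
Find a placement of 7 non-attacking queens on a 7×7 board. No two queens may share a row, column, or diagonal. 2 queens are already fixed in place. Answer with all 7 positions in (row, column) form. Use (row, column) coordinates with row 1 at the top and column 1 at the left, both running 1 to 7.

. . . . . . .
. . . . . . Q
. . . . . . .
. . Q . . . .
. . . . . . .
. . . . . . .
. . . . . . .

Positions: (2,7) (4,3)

(1,2) (2,7) (3,5) (4,3) (5,1) (6,6) (7,4)

Row 1: attacked by (2,7)→{6,7}; (4,3)→{3,6}. Safe: 1, 2, 4, 5. Place at column 2.
Row 3: attacked by (1,2)→{2,4}; (2,7)→{6,7}; (4,3)→{2,3,4}. Safe: 1, 5. Place at column 5.
Row 5: attacked by (1,2)→{2,6}; (2,7)→{4,7}; (3,5)→{3,5,7}; (4,3)→{2,3,4}. Safe: 1. Place at column 1.
Row 6: attacked by (1,2)→{2,7}; (2,7)→{3,7}; (3,5)→{2,5}; (4,3)→{1,3,5}; (5,1)→{1,2}. Safe: 4, 6. Place at column 6.
Row 7: attacked by (1,2)→{2}; (2,7)→{2,7}; (3,5)→{1,5}; (4,3)→{3,6}; (5,1)→{1,3}; (6,6)→{5,6,7}. Safe: 4. Place at column 4.
Columns [2, 7, 5, 3, 1, 6, 4], r−c [-1, -5, -2, 1, 4, 0, 3], r+c [3, 9, 8, 7, 6, 12, 11] are all distinct, so no two queens attack.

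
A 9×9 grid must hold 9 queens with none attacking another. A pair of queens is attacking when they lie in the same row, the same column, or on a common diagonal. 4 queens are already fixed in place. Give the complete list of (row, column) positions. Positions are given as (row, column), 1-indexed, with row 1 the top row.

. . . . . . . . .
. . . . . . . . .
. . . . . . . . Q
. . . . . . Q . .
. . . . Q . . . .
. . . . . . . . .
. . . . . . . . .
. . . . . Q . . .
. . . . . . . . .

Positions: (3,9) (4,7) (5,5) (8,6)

Row 1: attacked by (3,9)→{7,9}; (4,7)→{4,7}; (5,5)→{1,5,9}; (8,6)→{6}. Safe: 2, 3, 8. Place at column 3.
Row 2: attacked by (1,3)→{2,3,4}; (3,9)→{8,9}; (4,7)→{5,7,9}; (5,5)→{2,5,8}; (8,6)→{6}. Safe: 1. Place at column 1.
Row 6: attacked by (1,3)→{3,8}; (2,1)→{1,5}; (3,9)→{6,9}; (4,7)→{5,7,9}; (5,5)→{4,5,6}; (8,6)→{4,6,8}. Safe: 2. Place at column 2.
Row 7: attacked by (1,3)→{3,9}; (2,1)→{1,6}; (3,9)→{5,9}; (4,7)→{4,7}; (5,5)→{3,5,7}; (6,2)→{1,2,3}; (8,6)→{5,6,7}. Safe: 8. Place at column 8.
Row 9: attacked by (1,3)→{3}; (2,1)→{1,8}; (3,9)→{3,9}; (4,7)→{2,7}; (5,5)→{1,5,9}; (6,2)→{2,5}; (7,8)→{6,8}; (8,6)→{5,6,7}. Safe: 4. Place at column 4.
Columns [3, 1, 9, 7, 5, 2, 8, 6, 4], r−c [-2, 1, -6, -3, 0, 4, -1, 2, 5], r+c [4, 3, 12, 11, 10, 8, 15, 14, 13] are all distinct, so no two queens attack.

(1,3) (2,1) (3,9) (4,7) (5,5) (6,2) (7,8) (8,6) (9,4)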